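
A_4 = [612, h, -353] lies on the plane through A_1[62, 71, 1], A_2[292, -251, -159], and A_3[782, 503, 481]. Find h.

-657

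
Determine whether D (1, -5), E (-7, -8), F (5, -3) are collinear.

DE = (-8, -3), DF = (4, 2).
If collinear, DF would be a scalar multiple of DE. But (-8)·(2) ≠ (-3)·(4) (difference -4), so they are not parallel; the points are not collinear.

No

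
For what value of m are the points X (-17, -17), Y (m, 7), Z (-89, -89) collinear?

Collinearity: (Y − X) must be parallel to (Z − X) = (-72, -72).
Cross-multiplying the components: (m − (-17))·(-72) = (24)·(-72).
Solving gives m = 7.

7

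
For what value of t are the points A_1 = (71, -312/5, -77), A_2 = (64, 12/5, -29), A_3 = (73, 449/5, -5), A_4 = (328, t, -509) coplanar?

Coplanarity ⇔ det[A_1A_2; A_1A_3; A_1A_4] = 0.
Expanding, this is linear in t: (600)t + (-124800) = 0.
So t = 208.

208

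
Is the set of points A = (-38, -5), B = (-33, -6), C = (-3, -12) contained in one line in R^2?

AB = (5, -1), AC = (35, -7).
Checking proportionality: AC = 7·AB, so the vectors are parallel and the points are collinear.

Yes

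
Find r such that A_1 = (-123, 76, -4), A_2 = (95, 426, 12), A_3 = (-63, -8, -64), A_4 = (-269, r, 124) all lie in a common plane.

Coplanarity ⇔ det[A_1A_2; A_1A_3; A_1A_4] = 0.
Expanding, this is linear in r: (14040)r + (-3229200) = 0.
So r = 230.

230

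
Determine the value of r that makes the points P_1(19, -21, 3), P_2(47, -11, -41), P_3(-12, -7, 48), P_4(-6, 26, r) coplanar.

Normal to plane P_1P_2P_3: n = (1066, 104, 702); plane equation n·P = 20176.
Requiring n·P_4 = 20176: (702)r + (-3692) = 20176.
So r = 34.

34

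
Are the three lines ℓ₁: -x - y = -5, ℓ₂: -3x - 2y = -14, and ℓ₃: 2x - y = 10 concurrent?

Lines aᵢx + bᵢy = cᵢ with pairwise distinct directions are concurrent exactly when det[aᵢ bᵢ cᵢ] = 0.
Here the determinant is -3.
Nonzero, so no common point exists.

No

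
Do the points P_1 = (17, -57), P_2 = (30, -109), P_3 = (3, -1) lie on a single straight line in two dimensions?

Yes

P_1P_2 = (13, -52), P_1P_3 = (-14, 56).
Checking proportionality: P_1P_3 = -14/13·P_1P_2, so the vectors are parallel and the points are collinear.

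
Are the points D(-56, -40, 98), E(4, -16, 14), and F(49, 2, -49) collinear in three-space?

DE = (60, 24, -84), DF = (105, 42, -147).
DE × DF = (0, 0, 0).
The cross product vanishes, so the three points are collinear.

Yes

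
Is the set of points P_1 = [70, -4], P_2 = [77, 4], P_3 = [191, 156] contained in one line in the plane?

No

P_1P_2 = (7, 8), P_1P_3 = (121, 160).
If collinear, P_1P_3 would be a scalar multiple of P_1P_2. But (7)·(160) ≠ (8)·(121) (difference 152), so they are not parallel; the points are not collinear.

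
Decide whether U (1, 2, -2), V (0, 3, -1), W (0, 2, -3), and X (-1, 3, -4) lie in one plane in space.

No

With U as base: UV = (-1, 1, 1), UW = (-1, 0, -1), UX = (-2, 1, -2).
UW × UX = (1, 0, -1).
UV · (UW × UX) = -2.
Since -2 ≠ 0, the four points are not coplanar.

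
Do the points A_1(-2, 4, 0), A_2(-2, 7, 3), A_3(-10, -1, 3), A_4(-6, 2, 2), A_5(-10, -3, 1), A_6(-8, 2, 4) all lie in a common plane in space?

The plane through A_1, A_2, A_3 has normal n = A_1A_2 × A_1A_3 = (24, -24, 24) and equation n·P = -144.
Checking the remaining points: n·A_4 = -144, n·A_5 = -144, n·A_6 = -144.
All equal -144, so all 6 points lie in one plane.

Yes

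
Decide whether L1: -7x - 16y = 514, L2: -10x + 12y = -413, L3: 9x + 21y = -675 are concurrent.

Intersecting L1 and L2: solving the 2×2 system gives (x, y) = (110/61, -8031/244).
Substitute into L3: (9)(110/61) + (21)(-8031/244) = -164691/244.
But L3 requires -675 ≠ -164691/244, so the three lines have no common point.

No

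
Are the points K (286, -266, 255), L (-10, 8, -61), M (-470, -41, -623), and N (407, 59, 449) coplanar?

No

A normal to the plane through K, L, M is n = KL × KM = (-169472, -20992, 140544).
The plane has equation n·P = -7046400. For N: n·N = -7109376.
-7109376 ≠ -7046400, so N is off the plane.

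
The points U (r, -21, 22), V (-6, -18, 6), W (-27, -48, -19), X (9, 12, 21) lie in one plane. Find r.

The points are coplanar iff UV · (UW × UX) = 0.
Expanding, this is linear in r: (-300)r + (900) = 0.
So r = 3.

3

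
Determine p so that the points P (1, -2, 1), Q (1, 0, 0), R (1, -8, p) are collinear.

Collinearity requires PQ × PR = 0; each component is linear in p.
The x-component gives (2)p + (-8) = 0, so p = 4.
The remaining components then also vanish.

4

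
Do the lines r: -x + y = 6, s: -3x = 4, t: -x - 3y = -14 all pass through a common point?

No

The three lines meet at one point iff the augmented coefficient matrix [aᵢ bᵢ cᵢ] has rank < 3, i.e. its determinant vanishes.
Here the determinant is -4.
Nonzero, so no common point exists.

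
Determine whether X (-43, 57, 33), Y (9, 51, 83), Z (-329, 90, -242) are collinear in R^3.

XY = (52, -6, 50), XZ = (-286, 33, -275).
XY × XZ = (0, 0, 0).
The cross product vanishes, so the three points are collinear.

Yes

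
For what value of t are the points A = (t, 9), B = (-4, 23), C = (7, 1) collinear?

3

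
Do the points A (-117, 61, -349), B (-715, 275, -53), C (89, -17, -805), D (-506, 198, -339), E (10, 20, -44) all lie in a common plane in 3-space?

Yes

The plane through A, B, C has normal n = AB × AC = (-74496, -211712, 2560) and equation n·P = -5091840.
Checking the remaining points: n·D = -5091840, n·E = -5091840.
All equal -5091840, so all 5 points lie in one plane.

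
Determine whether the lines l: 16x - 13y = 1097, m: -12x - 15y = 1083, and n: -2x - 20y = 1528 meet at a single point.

Lines aᵢx + bᵢy = cᵢ with pairwise distinct directions are concurrent exactly when det[aᵢ bᵢ cᵢ] = 0.
Here the determinant is 0.
It vanishes, so the lines are concurrent at (6, -77).

Yes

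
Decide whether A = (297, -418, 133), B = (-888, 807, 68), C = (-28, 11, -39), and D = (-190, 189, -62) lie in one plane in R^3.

No

A normal to the plane through A, B, C is n = AB × AC = (-182815, -182695, -110240).
The plane has equation n·P = 7408535. For D: n·D = 7040375.
7040375 ≠ 7408535, so D is off the plane.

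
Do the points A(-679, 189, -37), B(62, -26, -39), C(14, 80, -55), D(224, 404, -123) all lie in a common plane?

Yes

A normal to the plane through A, B, C is n = AB × AC = (3652, 11952, 68226).
The plane has equation n·P = -2745142. For D: n·D = -2745142.
Equal, so D lies in the plane and all four are coplanar.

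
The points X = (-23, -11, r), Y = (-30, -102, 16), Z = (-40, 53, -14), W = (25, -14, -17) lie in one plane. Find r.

-5

The points are coplanar iff XY · (XZ × XW) = 0.
Expanding, this is linear in r: (9405)r + (47025) = 0.
So r = -5.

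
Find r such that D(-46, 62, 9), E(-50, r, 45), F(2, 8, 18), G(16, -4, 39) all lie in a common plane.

74

Normal to plane DFG: n = (-1026, -882, 180); plane equation n·P = -5868.
Requiring n·E = -5868: (-882)r + (59400) = -5868.
So r = 74.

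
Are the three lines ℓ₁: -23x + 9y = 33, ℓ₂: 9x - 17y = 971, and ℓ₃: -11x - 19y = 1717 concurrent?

Yes

Intersecting ℓ₁ and ℓ₂: solving the 2×2 system gives (x, y) = (-30, -73).
Substitute into ℓ₃: (-11)(-30) + (-19)(-73) = 1717.
This equals 1717, so (-30, -73) lies on all three lines and they are concurrent.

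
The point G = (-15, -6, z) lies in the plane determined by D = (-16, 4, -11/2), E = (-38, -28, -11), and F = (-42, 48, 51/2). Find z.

-21/2

The plane through D, E, F has equation −750x + 825y − 1800z = 25200.
Substituting G: (-1800)z + (6300) = 25200, so z = -21/2.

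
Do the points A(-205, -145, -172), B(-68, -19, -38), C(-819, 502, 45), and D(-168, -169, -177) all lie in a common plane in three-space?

No

With A as base: AB = (137, 126, 134), AC = (-614, 647, 217), AD = (37, -24, -5).
AC × AD = (1973, 4959, -9203).
AB · (AC × AD) = -338067.
Since -338067 ≠ 0, the four points are not coplanar.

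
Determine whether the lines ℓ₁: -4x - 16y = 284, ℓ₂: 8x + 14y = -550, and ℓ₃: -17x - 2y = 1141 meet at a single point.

Yes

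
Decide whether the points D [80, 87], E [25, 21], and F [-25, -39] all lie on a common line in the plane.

DE = (-55, -66), DF = (-105, -126).
det[DE; DF] = (-55)(-126) − (-66)(-105) = 0.
The determinant is zero, so the points are collinear.

Yes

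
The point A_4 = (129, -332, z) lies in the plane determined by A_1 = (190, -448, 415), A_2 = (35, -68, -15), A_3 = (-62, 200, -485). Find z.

The plane through A_1, A_2, A_3 has equation −63360x − 31140y − 4680z = -29880.
Substituting A_4: (-4680)z + (2165040) = -29880, so z = 469.

469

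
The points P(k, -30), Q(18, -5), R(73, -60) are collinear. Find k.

43

Collinearity: (P − Q) must be parallel to (R − Q) = (55, -55).
Cross-multiplying the components: (k − 18)·(-55) = (-25)·(55).
Solving gives k = 43.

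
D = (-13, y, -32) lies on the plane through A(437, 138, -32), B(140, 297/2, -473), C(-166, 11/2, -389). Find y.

A normal to the plane is n = AB × AC = (-62181, 159894, 45684).
D lies in the plane iff n · AD = 0.
This gives (159894)y + (5916078) = 0, so y = -37.

-37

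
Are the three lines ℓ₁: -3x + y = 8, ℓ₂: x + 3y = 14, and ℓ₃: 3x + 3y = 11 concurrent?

No

The three lines meet at one point iff the augmented coefficient matrix [aᵢ bᵢ cᵢ] has rank < 3, i.e. its determinant vanishes.
Here the determinant is 10.
Nonzero, so no common point exists.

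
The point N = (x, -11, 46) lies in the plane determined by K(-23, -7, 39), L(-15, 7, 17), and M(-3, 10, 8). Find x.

-27

A normal to the plane is n = KL × KM = (-60, -192, -144).
N lies in the plane iff n · KN = 0.
This gives (-60)x + (-1620) = 0, so x = -27.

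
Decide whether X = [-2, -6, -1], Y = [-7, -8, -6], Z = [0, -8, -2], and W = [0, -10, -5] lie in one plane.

With X as base: XY = (-5, -2, -5), XZ = (2, -2, -1), XW = (2, -4, -4).
XZ × XW = (4, 6, -4).
XY · (XZ × XW) = -12.
Since -12 ≠ 0, the four points are not coplanar.

No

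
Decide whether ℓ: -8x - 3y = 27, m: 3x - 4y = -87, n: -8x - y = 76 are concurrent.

Lines aᵢx + bᵢy = cᵢ with pairwise distinct directions are concurrent exactly when det[aᵢ bᵢ cᵢ] = 0.
Here the determinant is 779.
Nonzero, so no common point exists.

No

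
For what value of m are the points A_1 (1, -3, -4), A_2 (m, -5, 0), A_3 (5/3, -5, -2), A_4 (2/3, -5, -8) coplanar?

2

Normal to plane A_1A_3A_4: n = (12, 2, -2); plane equation n·P = 14.
Requiring n·A_2 = 14: (12)m + (-10) = 14.
So m = 2.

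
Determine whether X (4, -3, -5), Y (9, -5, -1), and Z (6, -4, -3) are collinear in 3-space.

XY = (5, -2, 4), XZ = (2, -1, 2).
XY × XZ = (0, -2, -1).
The cross product is nonzero, so the points do not lie on one line.

No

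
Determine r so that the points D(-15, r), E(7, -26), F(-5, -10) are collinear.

10/3

The three points are collinear iff det[DE; DF] = 0.
This determinant is linear in r: (-12)r + (40) = 0, so r = 10/3.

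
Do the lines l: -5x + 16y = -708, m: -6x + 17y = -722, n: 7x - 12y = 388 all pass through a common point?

Yes

Intersecting l and m: solving the 2×2 system gives (x, y) = (-44, -58).
Substitute into n: (7)(-44) + (-12)(-58) = 388.
This equals 388, so (-44, -58) lies on all three lines and they are concurrent.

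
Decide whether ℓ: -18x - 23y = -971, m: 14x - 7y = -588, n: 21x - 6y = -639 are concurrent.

Intersecting ℓ and m: solving the 2×2 system gives (x, y) = (-961/64, 1727/32).
Substitute into n: (21)(-961/64) + (-6)(1727/32) = -40905/64.
But n requires -639 ≠ -40905/64, so the three lines have no common point.

No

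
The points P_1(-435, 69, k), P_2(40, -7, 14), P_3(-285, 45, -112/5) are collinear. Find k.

-196/5

Collinearity requires P_1P_2 × P_1P_3 = 0; each component is linear in k.
The x-component gives (52)k + (10192/5) = 0, so k = -196/5.
The remaining components then also vanish.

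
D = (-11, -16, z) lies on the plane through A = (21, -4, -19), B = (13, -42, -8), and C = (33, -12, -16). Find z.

-17

The plane through A, B, C has equation −26x + 156y + 520z = -11050.
Substituting D: (520)z + (-2210) = -11050, so z = -17.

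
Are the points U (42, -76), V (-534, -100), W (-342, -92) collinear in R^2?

UV = (-576, -24), UW = (-384, -16).
det[UV; UW] = (-576)(-16) − (-24)(-384) = 0.
The determinant is zero, so the points are collinear.

Yes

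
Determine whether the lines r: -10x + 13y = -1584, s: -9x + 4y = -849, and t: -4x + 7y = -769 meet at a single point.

Lines aᵢx + bᵢy = cᵢ with pairwise distinct directions are concurrent exactly when det[aᵢ bᵢ cᵢ] = 0.
Here the determinant is -47.
Nonzero, so no common point exists.

No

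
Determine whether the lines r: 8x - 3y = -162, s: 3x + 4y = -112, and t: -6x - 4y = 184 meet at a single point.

Yes

Intersecting r and s: solving the 2×2 system gives (x, y) = (-24, -10).
Substitute into t: (-6)(-24) + (-4)(-10) = 184.
This equals 184, so (-24, -10) lies on all three lines and they are concurrent.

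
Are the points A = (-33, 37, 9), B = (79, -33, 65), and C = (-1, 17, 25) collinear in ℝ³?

AB = (112, -70, 56), AC = (32, -20, 16).
Each component of AC is 2/7 times the corresponding component of AB, so AC = 2/7·AB and the points are collinear.

Yes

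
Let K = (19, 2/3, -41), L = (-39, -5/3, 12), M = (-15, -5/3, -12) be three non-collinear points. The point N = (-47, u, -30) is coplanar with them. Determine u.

-25

Coplanarity requires KL · (KM × KN) = 0.
KL = (-58, -7/3, 53), KM = (-34, -7/3, 29); the triple product is linear in u with coefficient -120 and constant term -3000.
Setting it to zero: u = -25.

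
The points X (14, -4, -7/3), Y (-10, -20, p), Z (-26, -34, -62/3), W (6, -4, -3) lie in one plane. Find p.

-37/3

Normal to plane XZW: n = (20, 120, -240); plane equation n·P = 360.
Requiring n·Y = 360: (-240)p + (-2600) = 360.
So p = -37/3.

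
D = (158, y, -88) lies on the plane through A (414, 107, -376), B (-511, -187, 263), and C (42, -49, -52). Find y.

-37

The plane through A, B, C has equation 4428x + 61992y + 34932z = -4668096.
Substituting D: (61992)y + (-2374392) = -4668096, so y = -37.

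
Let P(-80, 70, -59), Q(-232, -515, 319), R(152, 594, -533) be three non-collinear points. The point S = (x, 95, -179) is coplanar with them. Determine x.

0

A normal to the plane is n = PQ × PR = (79218, 15648, 56072).
S lies in the plane iff n · PS = 0.
This gives (79218)x + (0) = 0, so x = 0.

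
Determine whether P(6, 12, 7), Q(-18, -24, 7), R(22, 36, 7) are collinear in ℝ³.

Yes

PQ = (-24, -36, 0), PR = (16, 24, 0).
PQ × PR = (0, 0, 0).
The cross product vanishes, so the three points are collinear.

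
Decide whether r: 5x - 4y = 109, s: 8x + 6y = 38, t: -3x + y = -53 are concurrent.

Intersecting r and s: solving the 2×2 system gives (x, y) = (13, -11).
Substitute into t: (-3)(13) + (1)(-11) = -50.
But t requires -53 ≠ -50, so the three lines have no common point.

No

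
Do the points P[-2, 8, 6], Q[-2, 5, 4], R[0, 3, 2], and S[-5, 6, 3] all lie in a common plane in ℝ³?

No

The four points are coplanar iff the 3×3 determinant with rows PQ, PR, PS is zero.
Rows: (0, -3, -2), (2, -5, -4), (-3, -2, -3).
Expanding along the first row: (0)(7) − (-3)(-18) + (-2)(-19) = -16.
Nonzero ⇒ not coplanar.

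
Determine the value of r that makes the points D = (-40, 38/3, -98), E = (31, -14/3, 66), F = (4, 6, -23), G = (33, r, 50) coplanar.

Coplanarity ⇔ det[DE; DF; DG] = 0.
Expanding, this is linear in r: (1891)r + (3782) = 0.
So r = -2.

-2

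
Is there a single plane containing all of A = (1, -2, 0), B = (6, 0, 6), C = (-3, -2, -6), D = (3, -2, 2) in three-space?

No

With A as base: AB = (5, 2, 6), AC = (-4, 0, -6), AD = (2, 0, 2).
AC × AD = (0, -4, 0).
AB · (AC × AD) = -8.
Since -8 ≠ 0, the four points are not coplanar.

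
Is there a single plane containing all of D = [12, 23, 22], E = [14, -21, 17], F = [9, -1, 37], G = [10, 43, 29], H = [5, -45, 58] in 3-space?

The plane through D, E, F has normal n = DE × DF = (-780, -15, -180) and equation n·P = -13665.
Checking the remaining points: n·G = -13665, n·H = -13665.
All equal -13665, so all 5 points lie in one plane.

Yes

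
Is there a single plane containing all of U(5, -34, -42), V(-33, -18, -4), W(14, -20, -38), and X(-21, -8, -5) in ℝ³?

Yes

The four points are coplanar iff the 3×3 determinant with rows UV, UW, UX is zero.
Rows: (-38, 16, 38), (9, 14, 4), (-26, 26, 37).
Expanding along the first row: (-38)(414) − (16)(437) + (38)(598) = 0.
Zero determinant ⇒ coplanar.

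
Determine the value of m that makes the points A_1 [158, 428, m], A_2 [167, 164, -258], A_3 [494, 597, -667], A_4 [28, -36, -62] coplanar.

-630

Coplanarity ⇔ det[A_1A_2; A_1A_3; A_1A_4] = 0.
Expanding, this is linear in m: (5213)m + (3284190) = 0.
So m = -630.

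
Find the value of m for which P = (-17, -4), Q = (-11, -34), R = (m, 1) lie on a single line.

-18

The three points are collinear iff det[PQ; PR] = 0.
This determinant is linear in m: (30)m + (540) = 0, so m = -18.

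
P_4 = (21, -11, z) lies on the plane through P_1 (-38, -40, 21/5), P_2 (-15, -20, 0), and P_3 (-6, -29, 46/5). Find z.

Coplanarity requires P_1P_2 · (P_1P_3 × P_1P_4) = 0.
P_1P_2 = (23, 20, -21/5), P_1P_3 = (32, 11, 5); the triple product is linear in z with coefficient -387 and constant term 15093/5.
Setting it to zero: z = 39/5.

39/5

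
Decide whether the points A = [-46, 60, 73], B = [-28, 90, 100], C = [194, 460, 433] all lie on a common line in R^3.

AB = (18, 30, 27), AC = (240, 400, 360).
Each component of AC is 40/3 times the corresponding component of AB, so AC = 40/3·AB and the points are collinear.

Yes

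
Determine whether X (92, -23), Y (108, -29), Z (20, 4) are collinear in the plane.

Yes

XY = (16, -6), XZ = (-72, 27).
Checking proportionality: XZ = -9/2·XY, so the vectors are parallel and the points are collinear.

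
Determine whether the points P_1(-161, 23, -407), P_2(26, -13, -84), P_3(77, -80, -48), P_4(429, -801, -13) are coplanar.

The four points are coplanar iff the 3×3 determinant with rows P_1P_2, P_1P_3, P_1P_4 is zero.
Rows: (187, -36, 323), (238, -103, 359), (590, -824, 394).
Expanding along the first row: (187)(255234) − (-36)(-118038) + (323)(-135342) = -236076.
Nonzero ⇒ not coplanar.

No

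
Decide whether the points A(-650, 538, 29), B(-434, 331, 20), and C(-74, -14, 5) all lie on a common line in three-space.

Yes

AB = (216, -207, -9), AC = (576, -552, -24).
Each component of AC is 8/3 times the corresponding component of AB, so AC = 8/3·AB and the points are collinear.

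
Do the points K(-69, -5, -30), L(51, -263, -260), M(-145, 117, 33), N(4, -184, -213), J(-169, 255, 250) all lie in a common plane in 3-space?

No

The plane through K, L, M has normal n = KL × KM = (11806, 9920, -4968) and equation n·P = -715174.
Checking the remaining points: n·N = -719872, n·J = -707614.
Since n·N = -719872 ≠ -715174, N is off the plane and the points are not all coplanar.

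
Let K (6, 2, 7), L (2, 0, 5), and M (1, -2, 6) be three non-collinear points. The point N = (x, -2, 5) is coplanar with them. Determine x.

A normal to the plane is n = KL × KM = (-6, 6, 6).
N lies in the plane iff n · KN = 0.
This gives (-6)x + (0) = 0, so x = 0.

0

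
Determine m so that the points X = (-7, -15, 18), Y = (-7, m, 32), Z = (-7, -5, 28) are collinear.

Collinearity requires XY × XZ = 0; each component is linear in m.
The x-component gives (10)m + (10) = 0, so m = -1.
The remaining components then also vanish.

-1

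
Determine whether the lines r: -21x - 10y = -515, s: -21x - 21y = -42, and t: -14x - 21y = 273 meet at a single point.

Yes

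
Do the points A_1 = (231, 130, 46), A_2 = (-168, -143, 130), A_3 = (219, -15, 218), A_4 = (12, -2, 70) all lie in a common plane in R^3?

A normal to the plane through A_1, A_2, A_3 is n = A_1A_2 × A_1A_3 = (-34776, 67620, 54579).
The plane has equation n·P = 3267978. For A_4: n·A_4 = 3267978.
Equal, so A_4 lies in the plane and all four are coplanar.

Yes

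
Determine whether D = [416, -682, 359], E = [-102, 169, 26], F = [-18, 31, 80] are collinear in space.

Yes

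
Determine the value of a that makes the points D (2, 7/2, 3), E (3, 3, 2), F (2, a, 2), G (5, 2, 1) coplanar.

7/2

Normal to plane DEG: n = (-1/2, -1, 0); plane equation n·P = -9/2.
Requiring n·F = -9/2: (-1)a + (-1) = -9/2.
So a = 7/2.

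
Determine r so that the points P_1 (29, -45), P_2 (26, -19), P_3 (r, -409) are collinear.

Collinearity: (P_3 − P_1) must be parallel to (P_2 − P_1) = (-3, 26).
Cross-multiplying the components: (r − 29)·(26) = (-364)·(-3).
Solving gives r = 71.

71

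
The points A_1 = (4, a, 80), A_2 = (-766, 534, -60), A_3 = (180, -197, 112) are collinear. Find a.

-61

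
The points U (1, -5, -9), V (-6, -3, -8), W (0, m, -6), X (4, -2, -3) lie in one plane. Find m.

Normal to plane UVX: n = (9, 45, -27); plane equation n·P = 27.
Requiring n·W = 27: (45)m + (162) = 27.
So m = -3.

-3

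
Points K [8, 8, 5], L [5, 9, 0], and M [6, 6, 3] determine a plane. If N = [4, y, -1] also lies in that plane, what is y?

8

The plane through K, L, M has equation −12x + 4y + 8z = -24.
Substituting N: (4)y + (-56) = -24, so y = 8.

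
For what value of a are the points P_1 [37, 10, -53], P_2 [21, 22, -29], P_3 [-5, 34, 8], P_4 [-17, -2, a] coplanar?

14

Normal to plane P_1P_2P_3: n = (156, -32, 120); plane equation n·P = -908.
Requiring n·P_4 = -908: (120)a + (-2588) = -908.
So a = 14.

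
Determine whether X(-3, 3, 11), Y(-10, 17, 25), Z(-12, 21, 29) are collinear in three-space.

Yes

XY = (-7, 14, 14), XZ = (-9, 18, 18).
Each component of XZ is 9/7 times the corresponding component of XY, so XZ = 9/7·XY and the points are collinear.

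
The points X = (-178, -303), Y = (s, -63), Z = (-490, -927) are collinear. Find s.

The three points are collinear iff det[XY; XZ] = 0.
This determinant is linear in s: (-624)s + (-36192) = 0, so s = -58.

-58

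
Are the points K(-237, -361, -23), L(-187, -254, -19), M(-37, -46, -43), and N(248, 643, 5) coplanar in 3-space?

The four points are coplanar iff the 3×3 determinant with rows KL, KM, KN is zero.
Rows: (50, 107, 4), (200, 315, -20), (485, 1004, 28).
Expanding along the first row: (50)(28900) − (107)(15300) + (4)(48025) = 0.
Zero determinant ⇒ coplanar.

Yes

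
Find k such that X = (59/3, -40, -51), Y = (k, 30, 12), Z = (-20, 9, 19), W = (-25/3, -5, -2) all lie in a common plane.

Normal to plane XZW: n = (-49, -49/3, -49/3); plane equation n·P = 1568/3.
Requiring n·Y = 1568/3: (-49)k + (-686) = 1568/3.
So k = -74/3.

-74/3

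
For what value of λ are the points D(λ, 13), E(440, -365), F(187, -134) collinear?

Collinearity: (D − E) must be parallel to (F − E) = (-253, 231).
Cross-multiplying the components: (λ − 440)·(231) = (378)·(-253).
Solving gives λ = 26.

26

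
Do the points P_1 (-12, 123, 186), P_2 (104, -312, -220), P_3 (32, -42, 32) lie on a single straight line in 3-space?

Yes

P_1P_2 = (116, -435, -406), P_1P_3 = (44, -165, -154).
Each component of P_1P_3 is 11/29 times the corresponding component of P_1P_2, so P_1P_3 = 11/29·P_1P_2 and the points are collinear.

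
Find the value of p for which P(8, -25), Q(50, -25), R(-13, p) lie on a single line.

-25

The three points are collinear iff det[PQ; PR] = 0.
This determinant is linear in p: (42)p + (1050) = 0, so p = -25.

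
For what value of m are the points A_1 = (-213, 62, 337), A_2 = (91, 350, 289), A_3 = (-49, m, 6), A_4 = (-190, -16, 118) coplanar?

76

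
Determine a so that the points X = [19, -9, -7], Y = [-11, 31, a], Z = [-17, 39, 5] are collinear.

3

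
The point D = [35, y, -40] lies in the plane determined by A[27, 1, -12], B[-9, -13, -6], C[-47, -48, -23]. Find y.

The plane through A, B, C has equation 448x − 840y + 728z = 2520.
Substituting D: (-840)y + (-13440) = 2520, so y = -19.

-19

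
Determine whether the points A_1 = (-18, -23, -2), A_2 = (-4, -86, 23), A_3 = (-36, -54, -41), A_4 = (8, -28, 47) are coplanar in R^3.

No

A normal to the plane through A_1, A_2, A_3 is n = A_1A_2 × A_1A_3 = (3232, 96, -1568).
The plane has equation n·P = -57248. For A_4: n·A_4 = -50528.
-50528 ≠ -57248, so A_4 is off the plane.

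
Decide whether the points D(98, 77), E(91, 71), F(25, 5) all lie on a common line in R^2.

DE = (-7, -6), DF = (-73, -72).
det[DE; DF] = (-7)(-72) − (-6)(-73) = 66.
The determinant is nonzero, so they are not collinear.

No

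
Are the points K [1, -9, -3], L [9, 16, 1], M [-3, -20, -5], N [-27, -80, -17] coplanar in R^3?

Yes

A normal to the plane through K, L, M is n = KL × KM = (-6, 0, 12).
The plane has equation n·P = -42. For N: n·N = -42.
Equal, so N lies in the plane and all four are coplanar.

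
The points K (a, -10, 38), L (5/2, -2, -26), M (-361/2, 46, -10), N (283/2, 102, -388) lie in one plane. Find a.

-57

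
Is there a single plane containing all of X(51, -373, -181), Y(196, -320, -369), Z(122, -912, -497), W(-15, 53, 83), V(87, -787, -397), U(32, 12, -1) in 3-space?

Yes

The plane through X, Y, Z has normal n = XY × XZ = (-118080, 32472, -81918) and equation n·P = -3306978.
Checking the remaining points: n·W = -3306978, n·V = -3306978, n·U = -3306978.
All equal -3306978, so all 6 points lie in one plane.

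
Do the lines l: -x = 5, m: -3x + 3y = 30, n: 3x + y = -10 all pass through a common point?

Yes

Intersecting l and m: solving the 2×2 system gives (x, y) = (-5, 5).
Substitute into n: (3)(-5) + (1)(5) = -10.
This equals -10, so (-5, 5) lies on all three lines and they are concurrent.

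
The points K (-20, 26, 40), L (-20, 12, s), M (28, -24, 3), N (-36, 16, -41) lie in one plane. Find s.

-9

The points are coplanar iff KL · (KM × KN) = 0.
Expanding, this is linear in s: (-1280)s + (-11520) = 0.
So s = -9.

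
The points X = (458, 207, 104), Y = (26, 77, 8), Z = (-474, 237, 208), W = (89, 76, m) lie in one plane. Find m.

2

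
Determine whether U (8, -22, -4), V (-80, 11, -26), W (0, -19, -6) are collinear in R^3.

UV = (-88, 33, -22), UW = (-8, 3, -2).
UV × UW = (0, 0, 0).
The cross product vanishes, so the three points are collinear.

Yes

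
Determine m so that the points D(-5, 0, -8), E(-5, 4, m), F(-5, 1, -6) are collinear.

Direction DF = (0, 1, 2). From the y-coordinate of E, the parameter along the line is τ = (4 − 0)/1 = 4.
Then m = (-8) + 4·(2) = 0.

0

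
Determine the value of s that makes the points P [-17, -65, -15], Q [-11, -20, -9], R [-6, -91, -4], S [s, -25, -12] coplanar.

-14

Normal to plane PQR: n = (651, 0, -651); plane equation n·X = -1302.
Requiring n·S = -1302: (651)s + (7812) = -1302.
So s = -14.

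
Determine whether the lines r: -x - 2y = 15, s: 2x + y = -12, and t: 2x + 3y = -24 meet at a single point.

Yes

Intersecting r and s: solving the 2×2 system gives (x, y) = (-3, -6).
Substitute into t: (2)(-3) + (3)(-6) = -24.
This equals -24, so (-3, -6) lies on all three lines and they are concurrent.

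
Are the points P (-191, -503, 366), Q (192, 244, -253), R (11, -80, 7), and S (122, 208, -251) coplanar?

No

With P as base: PQ = (383, 747, -619), PR = (202, 423, -359), PS = (313, 711, -617).
PR × PS = (-5742, 12267, 11223).
PQ · (PR × PS) = 17226.
Since 17226 ≠ 0, the four points are not coplanar.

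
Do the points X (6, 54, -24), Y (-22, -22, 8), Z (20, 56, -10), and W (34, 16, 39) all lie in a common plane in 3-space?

Yes

A normal to the plane through X, Y, Z is n = XY × XZ = (-1128, 840, 1008).
The plane has equation n·P = 14400. For W: n·W = 14400.
Equal, so W lies in the plane and all four are coplanar.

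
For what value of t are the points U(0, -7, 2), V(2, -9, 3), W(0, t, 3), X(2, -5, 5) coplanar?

-5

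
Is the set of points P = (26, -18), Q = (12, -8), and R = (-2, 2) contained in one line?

Yes

PQ = (-14, 10), PR = (-28, 20).
Twice the signed area of △PQR is (-14)(20) − (10)(-28) = 0.
The triangle is degenerate (zero area), so the points are collinear.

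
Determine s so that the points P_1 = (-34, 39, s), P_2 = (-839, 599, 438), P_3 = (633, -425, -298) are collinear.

71/2

Direction P_2P_3 = (1472, -1024, -736). From the x-coordinate of P_1, the parameter along the line is τ = (-34 − (-839))/1472 = 35/64.
Then s = 438 + 35/64·(-736) = 71/2.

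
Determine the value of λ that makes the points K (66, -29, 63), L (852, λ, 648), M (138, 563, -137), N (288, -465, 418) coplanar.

Normal to plane KMN: n = (122960, -69960, -162816); plane equation n·P = -113208.
Requiring n·L = -113208: (-69960)λ + (-742848) = -113208.
So λ = -9.

-9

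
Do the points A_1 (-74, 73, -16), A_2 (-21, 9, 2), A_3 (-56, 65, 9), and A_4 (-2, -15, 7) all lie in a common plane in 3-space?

A normal to the plane through A_1, A_2, A_3 is n = A_1A_2 × A_1A_3 = (-1456, -1001, 728).
The plane has equation n·P = 23023. For A_4: n·A_4 = 23023.
Equal, so A_4 lies in the plane and all four are coplanar.

Yes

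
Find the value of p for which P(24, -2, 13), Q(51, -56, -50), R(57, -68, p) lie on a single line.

Collinearity requires PQ × PR = 0; each component is linear in p.
The x-component gives (-54)p + (-3456) = 0, so p = -64.
The remaining components then also vanish.

-64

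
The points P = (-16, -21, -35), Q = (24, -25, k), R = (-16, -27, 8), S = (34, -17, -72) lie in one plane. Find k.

Coplanarity ⇔ det[PQ; PR; PS] = 0.
Expanding, this is linear in k: (300)k + (3900) = 0.
So k = -13.

-13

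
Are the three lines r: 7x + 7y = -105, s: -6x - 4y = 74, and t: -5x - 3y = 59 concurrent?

Intersecting r and s: solving the 2×2 system gives (x, y) = (-7, -8).
Substitute into t: (-5)(-7) + (-3)(-8) = 59.
This equals 59, so (-7, -8) lies on all three lines and they are concurrent.

Yes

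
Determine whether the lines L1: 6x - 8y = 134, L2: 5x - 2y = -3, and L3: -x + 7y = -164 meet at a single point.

No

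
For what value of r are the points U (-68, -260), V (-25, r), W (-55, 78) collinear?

The three points are collinear iff det[UV; UW] = 0.
This determinant is linear in r: (-13)r + (11154) = 0, so r = 858.

858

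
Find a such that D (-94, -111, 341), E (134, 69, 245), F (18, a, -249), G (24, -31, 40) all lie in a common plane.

-51

The points are coplanar iff DE · (DF × DG) = 0.
Expanding, this is linear in a: (-57300)a + (-2922300) = 0.
So a = -51.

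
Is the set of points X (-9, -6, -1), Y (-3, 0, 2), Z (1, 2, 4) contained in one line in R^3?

No

XY = (6, 6, 3), XZ = (10, 8, 5).
XY × XZ = (6, 0, -12).
The cross product is nonzero, so the points do not lie on one line.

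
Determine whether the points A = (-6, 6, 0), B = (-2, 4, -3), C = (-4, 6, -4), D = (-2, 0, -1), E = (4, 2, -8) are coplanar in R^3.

No

The plane through A, B, C has normal n = AB × AC = (8, 10, 4) and equation n·P = 12.
Checking the remaining points: n·D = -20, n·E = 20.
Since n·D = -20 ≠ 12, D is off the plane and the points are not all coplanar.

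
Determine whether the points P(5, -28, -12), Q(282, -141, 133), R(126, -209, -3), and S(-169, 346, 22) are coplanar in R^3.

Yes

With P as base: PQ = (277, -113, 145), PR = (121, -181, 9), PS = (-174, 374, 34).
PR × PS = (-9520, -5680, 13760).
PQ · (PR × PS) = 0.
The scalar triple product vanishes, so the four points are coplanar.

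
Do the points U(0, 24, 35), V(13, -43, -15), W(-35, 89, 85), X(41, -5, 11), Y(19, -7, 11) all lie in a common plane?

Yes

The plane through U, V, W has normal n = UV × UW = (-100, 1100, -1500) and equation n·P = -26100.
Checking the remaining points: n·X = -26100, n·Y = -26100.
All equal -26100, so all 5 points lie in one plane.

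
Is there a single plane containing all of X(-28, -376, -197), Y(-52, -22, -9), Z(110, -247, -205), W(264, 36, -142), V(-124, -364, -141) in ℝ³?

The plane through X, Y, Z has normal n = XY × XZ = (-27084, 25752, -51948) and equation n·P = 1309356.
Checking the remaining points: n·W = 1153512, n·V = 1309356.
Since n·W = 1153512 ≠ 1309356, W is off the plane and the points are not all coplanar.

No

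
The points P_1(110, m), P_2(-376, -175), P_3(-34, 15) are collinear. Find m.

The three points are collinear iff det[P_1P_2; P_1P_3] = 0.
This determinant is linear in m: (342)m + (-32490) = 0, so m = 95.

95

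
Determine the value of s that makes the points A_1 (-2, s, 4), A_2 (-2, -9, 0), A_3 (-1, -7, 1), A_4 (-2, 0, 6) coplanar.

-3

The points are coplanar iff A_1A_2 · (A_1A_3 × A_1A_4) = 0.
Expanding, this is linear in s: (6)s + (18) = 0.
So s = -3.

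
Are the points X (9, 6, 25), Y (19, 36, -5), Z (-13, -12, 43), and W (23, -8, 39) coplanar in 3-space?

Yes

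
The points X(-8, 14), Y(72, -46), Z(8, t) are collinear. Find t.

2

Collinearity: (Z − X) must be parallel to (Y − X) = (80, -60).
Cross-multiplying the components: (t − 14)·(80) = (16)·(-60).
Solving gives t = 2.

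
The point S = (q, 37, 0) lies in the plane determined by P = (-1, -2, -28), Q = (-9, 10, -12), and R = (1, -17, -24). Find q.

-19

Coplanarity requires PQ · (PR × PS) = 0.
PQ = (-8, 12, 16), PR = (2, -15, 4); the triple product is linear in q with coefficient 288 and constant term 5472.
Setting it to zero: q = -19.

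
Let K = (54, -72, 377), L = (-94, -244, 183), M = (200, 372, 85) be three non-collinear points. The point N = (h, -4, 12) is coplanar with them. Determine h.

-19

Coplanarity requires KL · (KM × KN) = 0.
KL = (-148, -172, -194), KM = (146, 444, -292); the triple product is linear in h with coefficient 136360 and constant term 2590840.
Setting it to zero: h = -19.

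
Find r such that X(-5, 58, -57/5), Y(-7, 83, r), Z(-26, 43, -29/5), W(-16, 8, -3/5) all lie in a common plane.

Normal to plane XZW: n = (118, 826/5, 885); plane equation n·P = -5487/5.
Requiring n·Y = -5487/5: (885)r + (64428/5) = -5487/5.
So r = -79/5.

-79/5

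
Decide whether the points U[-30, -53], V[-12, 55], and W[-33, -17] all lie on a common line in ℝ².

UV = (18, 108), UW = (-3, 36).
Twice the signed area of △UVW is (18)(36) − (108)(-3) = 972.
The area is nonzero, so the three points are not collinear.

No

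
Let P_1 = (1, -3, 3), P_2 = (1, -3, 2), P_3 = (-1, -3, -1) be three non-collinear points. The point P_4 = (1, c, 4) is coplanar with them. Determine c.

-3

A normal to the plane is n = P_1P_2 × P_1P_3 = (0, 2, 0).
P_4 lies in the plane iff n · P_1P_4 = 0.
This gives (2)c + (6) = 0, so c = -3.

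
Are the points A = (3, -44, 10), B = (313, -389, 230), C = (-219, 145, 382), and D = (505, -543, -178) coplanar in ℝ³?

The four points are coplanar iff the 3×3 determinant with rows AB, AC, AD is zero.
Rows: (310, -345, 220), (-222, 189, 372), (502, -499, -188).
Expanding along the first row: (310)(150096) − (-345)(-145008) + (220)(15900) = 0.
Zero determinant ⇒ coplanar.

Yes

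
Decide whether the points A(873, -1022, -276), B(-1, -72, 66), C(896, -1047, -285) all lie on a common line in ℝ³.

Yes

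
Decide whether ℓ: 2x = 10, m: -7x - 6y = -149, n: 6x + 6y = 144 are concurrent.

Yes

Intersecting ℓ and m: solving the 2×2 system gives (x, y) = (5, 19).
Substitute into n: (6)(5) + (6)(19) = 144.
This equals 144, so (5, 19) lies on all three lines and they are concurrent.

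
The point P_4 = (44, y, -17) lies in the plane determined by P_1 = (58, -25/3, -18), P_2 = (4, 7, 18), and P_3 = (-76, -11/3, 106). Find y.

11/3

The plane through P_1, P_2, P_3 has equation (5200/3)x + 1872y + (5408/3)z = 157456/3.
Substituting P_4: (1872)y + (136864/3) = 157456/3, so y = 11/3.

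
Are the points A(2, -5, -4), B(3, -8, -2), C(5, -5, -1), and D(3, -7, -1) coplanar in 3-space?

The four points are coplanar iff the 3×3 determinant with rows AB, AC, AD is zero.
Rows: (1, -3, 2), (3, 0, 3), (1, -2, 3).
Expanding along the first row: (1)(6) − (-3)(6) + (2)(-6) = 12.
Nonzero ⇒ not coplanar.

No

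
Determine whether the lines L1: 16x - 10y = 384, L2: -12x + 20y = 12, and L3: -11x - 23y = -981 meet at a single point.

The three lines meet at one point iff the augmented coefficient matrix [aᵢ bᵢ cᵢ] has rank < 3, i.e. its determinant vanishes.
Here the determinant is 0.
It vanishes, so the lines are concurrent at (39, 24).

Yes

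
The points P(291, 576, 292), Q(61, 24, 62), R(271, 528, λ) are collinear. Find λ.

Collinearity requires PQ × PR = 0; each component is linear in λ.
The x-component gives (-552)λ + (150144) = 0, so λ = 272.
The remaining components then also vanish.

272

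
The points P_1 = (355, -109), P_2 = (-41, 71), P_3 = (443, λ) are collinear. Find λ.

-149

Collinearity: (P_3 − P_1) must be parallel to (P_2 − P_1) = (-396, 180).
Cross-multiplying the components: (λ − (-109))·(-396) = (88)·(180).
Solving gives λ = -149.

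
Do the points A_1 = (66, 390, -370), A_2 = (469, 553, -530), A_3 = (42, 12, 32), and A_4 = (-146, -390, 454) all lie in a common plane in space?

The four points are coplanar iff the 3×3 determinant with rows A_1A_2, A_1A_3, A_1A_4 is zero.
Rows: (403, 163, -160), (-24, -378, 402), (-212, -780, 824).
Expanding along the first row: (403)(2088) − (163)(65448) + (-160)(-61416) = 0.
Zero determinant ⇒ coplanar.

Yes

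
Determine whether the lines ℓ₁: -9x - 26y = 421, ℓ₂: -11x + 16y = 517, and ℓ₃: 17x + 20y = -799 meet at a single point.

No

The three lines meet at one point iff the augmented coefficient matrix [aᵢ bᵢ cᵢ] has rank < 3, i.e. its determinant vanishes.
Here the determinant is 984.
Nonzero, so no common point exists.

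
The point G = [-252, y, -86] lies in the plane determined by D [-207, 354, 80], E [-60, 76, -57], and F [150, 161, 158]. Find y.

195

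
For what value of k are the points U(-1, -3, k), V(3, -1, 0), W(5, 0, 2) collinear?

-4

Direction VW = (2, 1, 2). From the x-coordinate of U, the parameter along the line is τ = (-1 − 3)/2 = -2.
Then k = 0 + (-2)·(2) = -4.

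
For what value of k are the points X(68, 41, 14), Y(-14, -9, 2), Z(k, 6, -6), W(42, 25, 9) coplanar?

Normal to plane XYW: n = (58, -98, 12); plane equation n·P = 94.
Requiring n·Z = 94: (58)k + (-660) = 94.
So k = 13.

13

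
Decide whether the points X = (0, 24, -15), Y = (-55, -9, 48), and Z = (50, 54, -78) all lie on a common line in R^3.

No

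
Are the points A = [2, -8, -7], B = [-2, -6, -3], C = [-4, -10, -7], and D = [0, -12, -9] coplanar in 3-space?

No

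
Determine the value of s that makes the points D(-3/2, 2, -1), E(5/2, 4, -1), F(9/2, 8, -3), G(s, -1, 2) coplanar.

Coplanarity ⇔ det[DE; DF; DG] = 0.
Expanding, this is linear in s: (-4)s + (6) = 0.
So s = 3/2.

3/2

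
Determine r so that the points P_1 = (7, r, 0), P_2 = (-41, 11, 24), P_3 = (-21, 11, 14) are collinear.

11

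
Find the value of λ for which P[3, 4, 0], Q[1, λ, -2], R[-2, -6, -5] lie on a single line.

0

Collinearity requires PQ × PR = 0; each component is linear in λ.
The x-component gives (-5)λ + (0) = 0, so λ = 0.
The remaining components then also vanish.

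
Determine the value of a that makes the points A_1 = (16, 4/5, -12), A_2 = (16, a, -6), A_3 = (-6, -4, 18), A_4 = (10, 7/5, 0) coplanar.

19/5

The points are coplanar iff A_1A_2 · (A_1A_3 × A_1A_4) = 0.
Expanding, this is linear in a: (84)a + (-1596/5) = 0.
So a = 19/5.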